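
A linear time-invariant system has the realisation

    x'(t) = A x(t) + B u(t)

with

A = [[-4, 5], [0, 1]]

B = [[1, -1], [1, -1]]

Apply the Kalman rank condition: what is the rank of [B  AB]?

AB = [[1, -1], [1, -1]]
Controllability matrix C = [B  AB] = [[1, -1, 1, -1], [1, -1, 1, -1]]
Every column of C is a scalar multiple of column 1 = [1, 1] (multipliers 1, -1, 1, -1), so the columns span a one-dimensional space.
C ≠ 0, hence rank(C) = 1.
rank(C) = 1 < n = 2, so the pair (A, B) is not completely controllable.

1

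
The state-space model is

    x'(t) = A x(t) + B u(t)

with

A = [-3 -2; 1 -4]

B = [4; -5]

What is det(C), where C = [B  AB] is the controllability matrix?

AB = [[-2], [24]]
Controllability matrix C = [B  AB] = [[4, -2], [-5, 24]]
det(C) = 4·24 - (-2)·(-5) = 96 - 10 = 86
Since det(C) ≠ 0, rank(C) = 2 and the system is completely controllable.

86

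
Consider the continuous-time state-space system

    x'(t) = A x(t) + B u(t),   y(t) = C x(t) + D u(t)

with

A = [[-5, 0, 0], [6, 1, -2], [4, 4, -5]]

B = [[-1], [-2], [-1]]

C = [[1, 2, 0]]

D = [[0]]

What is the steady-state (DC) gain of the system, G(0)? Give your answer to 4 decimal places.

-8.4667

G(0) = C(-A)^{-1}B + D = -C A^{-1} B + D.
det A = -15, so A^{-1} = (1/-15)·adj(A) = [[-1/5, 0, 0], [-22/15, -5/3, 2/3], [-4/3, -4/3, 1/3]]
A^{-1} B = [1/5, 62/15, 11/3]^T
C A^{-1} B = 127/15
G(0) = D - C A^{-1} B = 0 - (127/15) = -127/15 ≈ -8.4667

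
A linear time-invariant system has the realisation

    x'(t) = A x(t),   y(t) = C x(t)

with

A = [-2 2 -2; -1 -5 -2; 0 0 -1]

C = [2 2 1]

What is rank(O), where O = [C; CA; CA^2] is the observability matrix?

2

CA = [[-6, -6, -9]]
CA^2 = [[18, 18, 33]]
Observability matrix O = [C; CA; CA^2] = [[2, 2, 1], [-6, -6, -9], [18, 18, 33]]
The columns c1, c2, c3 of O are linearly dependent: -c1 + c2 = 0 (check each entry), so rank(O) ≤ 2.
The 2×2 minor from rows 1, 2, columns 1, 3 is 2·(-9) - 1·(-6) = -18 - (-6) = -12 ≠ 0, so rank(O) = 2.
rank(O) = 2 < n = 3, so the pair (A, C) is not completely observable.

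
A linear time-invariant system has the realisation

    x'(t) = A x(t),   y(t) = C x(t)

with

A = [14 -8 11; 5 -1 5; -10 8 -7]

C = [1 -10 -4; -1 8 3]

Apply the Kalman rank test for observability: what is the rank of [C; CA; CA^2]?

CA = [[4, -30, -11], [-4, 24, 8]]
CA^2 = [[16, -90, -29], [-16, 72, 20]]
Observability matrix O = [C; CA; CA^2] = [[1, -10, -4], [-1, 8, 3], [4, -30, -11], [-4, 24, 8], [16, -90, -29], [-16, 72, 20]]
The columns c1, c2, c3 of O are linearly dependent: -2·c1 - c2 + 2·c3 = 0 (check each entry), so rank(O) ≤ 2.
The 2×2 minor from rows 1, 2, columns 1, 2 is 1·8 - (-10)·(-1) = 8 - 10 = -2 ≠ 0, so rank(O) = 2.
rank(O) = 2 < n = 3, so the pair (A, C) is not completely observable.

2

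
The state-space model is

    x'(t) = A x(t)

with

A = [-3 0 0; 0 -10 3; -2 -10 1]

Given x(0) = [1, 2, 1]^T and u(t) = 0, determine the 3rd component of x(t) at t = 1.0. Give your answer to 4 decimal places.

-0.3178

det(sI - A) = s^3 - (tr A)s^2 + (M11 + M22 + M33)s - det A, where Mii is the 2×2 principal minor of A obtained by deleting row i and column i.
tr A = (-3) + (-10) + 1 = -12; M11 = (-10)·1 - 3·(-10) = -10 - (-30) = 20; M22 = (-3)·1 - 0·(-2) = -3 - 0 = -3; M33 = (-3)·(-10) - 0·0 = 30 - 0 = 30; sum of minors = 47.
det A = (-3)·((-10)·1 - 3·(-10)) - 0·(0·1 - 3·(-2)) + 0·(0·(-10) - (-10)·(-2)) = (-3)·20 - 0·6 + 0·(-20) = -60.
So p(s) = det(sI - A) = s^3 + 12s^2 + 47s + 60.
Rational-root test: any integer root divides 60. Testing small divisors, s = -3 works: p(-3) = -27 + 108 + (-141) + 60 = 0, so (s + 3) is a factor.
Dividing, p(s) = (s + 3)(s^2 + 9s + 20).
Factor s^2 + 9s + 20: two numbers with sum -9 and product 20 are -4 and -5, so s^2 + 9s + 20 = (s + 4)(s + 5).
Hence p(s) = (s + 3) (s + 4) (s + 5), with roots -5, -4, -3.
The eigenvalues -5, -4, -3 are distinct and real, so A is diagonalisable and x(t) = e^{At} x(0) = V diag(e^{λ_i t}) V^{-1} x(0), where the columns of V are the eigenvectors.
λ = -5: A - (-5)I = [[2, 0, 0], [0, -5, 3], [-2, -10, 6]]. v must be orthogonal to every row; (row 1) × (row 2) = [0, -6, -10], so take v_1 = [0, -3, -5]^T.
λ = -4: A - (-4)I = [[1, 0, 0], [0, -6, 3], [-2, -10, 5]]. v must be orthogonal to every row; (row 1) × (row 2) = [0, -3, -6], so take v_2 = [0, 1, 2]^T.
λ = -3: A - (-3)I = [[0, 0, 0], [0, -7, 3], [-2, -10, 4]]. v must be orthogonal to every row; (row 2) × (row 3) = [2, -6, -14], so take v_3 = [1, -3, -7]^T.
V = [v_1 v_2 v_3] = [[0, 0, 1], [-3, 1, -3], [-5, 2, -7]] has det V = -1, so V^{-1} = adj(V)/det V = [[1, -2, 1], [6, -5, 3], [1, 0, 0]].
Modal coordinates z(0) = V^{-1} x(0): 1·1 + (-2)·2 + 1·1 = -2; 6·1 + (-5)·2 + 3·1 = -1; 1·1 + 0·2 + 0·1 = 1; so z(0) = [-2, -1, 1]^T.
x_3(t) = Σ_i (v_i)_3 · z_i(0) · e^{λ_i t} (row 3 of V times the modal terms).
x_3(1.0) = (-5)·(-2)·e^{-5·1.0} + 2·(-1)·e^{-4·1.0} + (-7)·1·e^{-3·1.0} = 10·0.006738 + (-2)·0.018316 + (-7)·0.049787 = -0.3178.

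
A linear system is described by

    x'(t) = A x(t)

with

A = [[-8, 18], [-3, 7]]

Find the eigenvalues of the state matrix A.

det(sI - A) = s^2 - (tr A)s + det A, with tr A = (-8) + 7 = -1 and det A = (-8)·7 - 18·(-3) = -56 - (-54) = -2.
So p(s) = det(sI - A) = s^2 + s - 2.
Factor s^2 + s - 2: two numbers with sum -1 and product -2 are 1 and -2, so s^2 + s - 2 = (s - 1)(s + 2).
Hence p(s) = (s - 1) (s + 2), with roots -2, 1.
At least one eigenvalue has non-negative real part, so the system is not asymptotically stable.

-2, 1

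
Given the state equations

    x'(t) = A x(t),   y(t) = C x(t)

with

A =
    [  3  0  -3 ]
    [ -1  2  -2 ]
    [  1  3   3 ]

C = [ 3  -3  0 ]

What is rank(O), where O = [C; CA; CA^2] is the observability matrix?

3

CA = [[12, -6, -3]]
CA^2 = [[39, -21, -33]]
Observability matrix O = [C; CA; CA^2] = [[3, -3, 0], [12, -6, -3], [39, -21, -33]]
det(O) = 3·((-6)·(-33) - (-3)·(-21)) - (-3)·(12·(-33) - (-3)·39) + 0·(12·(-21) - (-6)·39) = 3·135 - (-3)·(-279) + 0·(-18) = -432 ≠ 0, so rank(O) = 3.
rank(O) = 3 = n, so the pair (A, C) is completely observable.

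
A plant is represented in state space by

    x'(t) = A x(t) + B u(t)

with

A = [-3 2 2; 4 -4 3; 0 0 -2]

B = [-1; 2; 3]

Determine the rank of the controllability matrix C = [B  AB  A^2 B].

AB = [[13], [-3], [-6]]
A^2B = [[-57], [46], [12]]
Controllability matrix C = [B  AB  A^2B] = [[-1, 13, -57], [2, -3, 46], [3, -6, 12]]
det(C) = (-1)·((-3)·12 - 46·(-6)) - 13·(2·12 - 46·3) + (-57)·(2·(-6) - (-3)·3) = (-1)·240 - 13·(-114) + (-57)·(-3) = 1413 ≠ 0, so rank(C) = 3.
rank(C) = 3 = n, so the pair (A, B) is completely controllable.

3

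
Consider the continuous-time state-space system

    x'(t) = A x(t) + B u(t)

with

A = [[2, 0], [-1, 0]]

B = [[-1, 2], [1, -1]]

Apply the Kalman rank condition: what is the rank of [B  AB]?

2

AB = [[-2, 4], [1, -2]]
Controllability matrix C = [B  AB] = [[-1, 2, -2, 4], [1, -1, 1, -2]]
Take the 2×2 submatrix of C formed by columns 1, 2: [[-1, 2], [1, -1]]. Its determinant is (-1)·(-1) - 2·1 = 1 - 2 = -1 ≠ 0.
So rank(C) ≥ 2; since C has 2 rows, rank(C) = 2.
rank(C) = 2 = n, so the pair (A, B) is completely controllable.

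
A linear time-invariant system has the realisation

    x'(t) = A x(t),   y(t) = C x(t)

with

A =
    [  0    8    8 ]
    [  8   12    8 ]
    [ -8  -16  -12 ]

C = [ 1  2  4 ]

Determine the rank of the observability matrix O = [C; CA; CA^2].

2

CA = [[-16, -32, -24]]
CA^2 = [[-64, -128, -96]]
Observability matrix O = [C; CA; CA^2] = [[1, 2, 4], [-16, -32, -24], [-64, -128, -96]]
The columns c1, c2, c3 of O are linearly dependent: -2·c1 + c2 = 0 (check each entry), so rank(O) ≤ 2.
The 2×2 minor from rows 1, 2, columns 1, 3 is 1·(-24) - 4·(-16) = -24 - (-64) = 40 ≠ 0, so rank(O) = 2.
rank(O) = 2 < n = 3, so the pair (A, C) is not completely observable.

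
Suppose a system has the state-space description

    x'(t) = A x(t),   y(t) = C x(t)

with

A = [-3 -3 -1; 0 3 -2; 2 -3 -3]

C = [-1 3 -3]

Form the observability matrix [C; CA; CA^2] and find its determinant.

CA = [[-3, 21, 4]]
CA^2 = [[17, 60, -51]]
Observability matrix O = [C; CA; CA^2] = [[-1, 3, -3], [-3, 21, 4], [17, 60, -51]]
Expanding along the first row, det(O) = (-1)·(21·(-51) - 4·60) - 3·((-3)·(-51) - 4·17) + (-3)·((-3)·60 - 21·17) = (-1)·(-1311) - 3·85 + (-3)·(-537) = 2667
Since det(O) ≠ 0, rank(O) = 3 and the system is completely observable.

2667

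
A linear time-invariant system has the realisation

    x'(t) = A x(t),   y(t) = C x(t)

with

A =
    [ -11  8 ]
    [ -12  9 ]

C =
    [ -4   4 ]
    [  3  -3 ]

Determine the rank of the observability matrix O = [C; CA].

1

CA = [[-4, 4], [3, -3]]
Observability matrix O = [C; CA] = [[-4, 4], [3, -3], [-4, 4], [3, -3]]
Every row of O is a scalar multiple of row 1 = [-4, 4] (multipliers 1, -3/4, 1, -3/4), so the rows span a one-dimensional space.
O ≠ 0, hence rank(O) = 1.
rank(O) = 1 < n = 2, so the pair (A, C) is not completely observable.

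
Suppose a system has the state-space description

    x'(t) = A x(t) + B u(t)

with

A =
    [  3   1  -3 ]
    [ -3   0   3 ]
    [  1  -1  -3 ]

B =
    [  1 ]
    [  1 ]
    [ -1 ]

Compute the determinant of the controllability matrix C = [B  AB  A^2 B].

50

AB = [[7], [-6], [3]]
A^2B = [[6], [-12], [4]]
Controllability matrix C = [B  AB  A^2B] = [[1, 7, 6], [1, -6, -12], [-1, 3, 4]]
Expanding along the first row, det(C) = 1·((-6)·4 - (-12)·3) - 7·(1·4 - (-12)·(-1)) + 6·(1·3 - (-6)·(-1)) = 1·12 - 7·(-8) + 6·(-3) = 50
Since det(C) ≠ 0, rank(C) = 3 and the system is completely controllable.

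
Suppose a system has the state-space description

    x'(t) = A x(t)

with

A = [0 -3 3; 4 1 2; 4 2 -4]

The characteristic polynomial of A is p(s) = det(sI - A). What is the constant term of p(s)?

Expand det(sI - A) for the 3×3 matrix.
p(s) = s^3 + 3s^2 - 8s + 60.
(Check: constant term = det(-A) = (-1)^3 det A = 60; coefficient of s^2 = -tr A = 3.)
The constant term is 60.

60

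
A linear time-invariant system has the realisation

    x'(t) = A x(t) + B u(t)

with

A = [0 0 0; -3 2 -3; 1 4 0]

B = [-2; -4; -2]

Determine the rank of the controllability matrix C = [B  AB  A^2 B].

AB = [[0], [4], [-18]]
A^2B = [[0], [62], [16]]
Controllability matrix C = [B  AB  A^2B] = [[-2, 0, 0], [-4, 4, 62], [-2, -18, 16]]
det(C) = (-2)·(4·16 - 62·(-18)) - 0·((-4)·16 - 62·(-2)) + 0·((-4)·(-18) - 4·(-2)) = (-2)·1180 - 0·60 + 0·80 = -2360 ≠ 0, so rank(C) = 3.
rank(C) = 3 = n, so the pair (A, B) is completely controllable.

3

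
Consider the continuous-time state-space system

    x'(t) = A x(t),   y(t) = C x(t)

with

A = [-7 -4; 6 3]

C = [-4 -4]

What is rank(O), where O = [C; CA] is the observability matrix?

CA = [[4, 4]]
Observability matrix O = [C; CA] = [[-4, -4], [4, 4]]
Every row of O is a scalar multiple of row 1 = [-4, -4] (multipliers 1, -1), so the rows span a one-dimensional space.
O ≠ 0, hence rank(O) = 1.
rank(O) = 1 < n = 2, so the pair (A, C) is not completely observable.

1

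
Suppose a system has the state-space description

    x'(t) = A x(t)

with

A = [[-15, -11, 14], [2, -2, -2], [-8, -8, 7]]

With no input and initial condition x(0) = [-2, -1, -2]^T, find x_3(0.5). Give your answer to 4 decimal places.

det(sI - A) = s^3 - (tr A)s^2 + (M11 + M22 + M33)s - det A, where Mii is the 2×2 principal minor of A obtained by deleting row i and column i.
tr A = (-15) + (-2) + 7 = -10; M11 = (-2)·7 - (-2)·(-8) = -14 - 16 = -30; M22 = (-15)·7 - 14·(-8) = -105 - (-112) = 7; M33 = (-15)·(-2) - (-11)·2 = 30 - (-22) = 52; sum of minors = 29.
det A = (-15)·((-2)·7 - (-2)·(-8)) - (-11)·(2·7 - (-2)·(-8)) + 14·(2·(-8) - (-2)·(-8)) = (-15)·(-30) - (-11)·(-2) + 14·(-32) = -20.
So p(s) = det(sI - A) = s^3 + 10s^2 + 29s + 20.
Rational-root test: any integer root divides 20. Testing small divisors, s = -1 works: p(-1) = -1 + 10 + (-29) + 20 = 0, so (s + 1) is a factor.
Dividing, p(s) = (s + 1)(s^2 + 9s + 20).
Factor s^2 + 9s + 20: two numbers with sum -9 and product 20 are -4 and -5, so s^2 + 9s + 20 = (s + 4)(s + 5).
Hence p(s) = (s + 1) (s + 4) (s + 5), with roots -5, -4, -1.
The eigenvalues -5, -4, -1 are distinct and real, so A is diagonalisable and x(t) = e^{At} x(0) = V diag(e^{λ_i t}) V^{-1} x(0), where the columns of V are the eigenvectors.
λ = -5: A - (-5)I = [[-10, -11, 14], [2, 3, -2], [-8, -8, 12]]. v must be orthogonal to every row; (row 1) × (row 2) = [-20, 8, -8], so take v_1 = [5, -2, 2]^T.
λ = -4: A - (-4)I = [[-11, -11, 14], [2, 2, -2], [-8, -8, 11]]. v must be orthogonal to every row; (row 1) × (row 2) = [-6, 6, 0], so take v_2 = [1, -1, 0]^T.
λ = -1: A - (-1)I = [[-14, -11, 14], [2, -1, -2], [-8, -8, 8]]. v must be orthogonal to every row; (row 1) × (row 2) = [36, 0, 36], so take v_3 = [-1, 0, -1]^T.
V = [v_1 v_2 v_3] = [[5, 1, -1], [-2, -1, 0], [2, 0, -1]] has det V = 1, so V^{-1} = adj(V)/det V = [[1, 1, -1], [-2, -3, 2], [2, 2, -3]].
Modal coordinates z(0) = V^{-1} x(0): 1·(-2) + 1·(-1) + (-1)·(-2) = -1; (-2)·(-2) + (-3)·(-1) + 2·(-2) = 3; 2·(-2) + 2·(-1) + (-3)·(-2) = 0; so z(0) = [-1, 3, 0]^T.
x_3(t) = Σ_i (v_i)_3 · z_i(0) · e^{λ_i t} (row 3 of V times the modal terms).
x_3(0.5) = 2·(-1)·e^{-5·0.5} + 0·3·e^{-4·0.5} + (-1)·0·e^{-1·0.5} = (-2)·0.082085 + 0·0.135335 + 0·0.606531 = -0.1642.

-0.1642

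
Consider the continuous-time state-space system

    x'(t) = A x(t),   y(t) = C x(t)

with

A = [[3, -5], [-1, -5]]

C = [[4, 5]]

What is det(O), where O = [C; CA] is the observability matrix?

CA = [[7, -45]]
Observability matrix O = [C; CA] = [[4, 5], [7, -45]]
det(O) = 4·(-45) - 5·7 = -180 - 35 = -215
Since det(O) ≠ 0, rank(O) = 2 and the system is completely observable.

-215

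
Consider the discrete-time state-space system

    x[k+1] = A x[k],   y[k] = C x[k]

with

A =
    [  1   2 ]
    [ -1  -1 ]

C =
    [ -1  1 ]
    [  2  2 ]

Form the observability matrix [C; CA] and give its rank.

2

CA = [[-2, -3], [0, 2]]
Observability matrix O = [C; CA] = [[-1, 1], [2, 2], [-2, -3], [0, 2]]
Take the 2×2 submatrix of O formed by rows 1, 2: [[-1, 1], [2, 2]]. Its determinant is (-1)·2 - 1·2 = -2 - 2 = -4 ≠ 0.
So rank(O) ≥ 2; since O has 2 columns, rank(O) = 2.
rank(O) = 2 = n, so the pair (A, C) is completely observable.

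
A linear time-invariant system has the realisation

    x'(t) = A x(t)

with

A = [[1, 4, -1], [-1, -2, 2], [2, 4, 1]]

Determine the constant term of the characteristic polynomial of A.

Expand det(sI - A) for the 3×3 matrix.
p(s) = s^3 - 5s - 10.
(Check: constant term = det(-A) = (-1)^3 det A = -10; coefficient of s^2 = -tr A = 0.)
The constant term is -10.

-10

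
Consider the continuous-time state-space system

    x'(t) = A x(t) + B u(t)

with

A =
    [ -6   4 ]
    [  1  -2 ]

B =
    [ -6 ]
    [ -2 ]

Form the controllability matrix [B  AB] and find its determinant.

AB = [[28], [-2]]
Controllability matrix C = [B  AB] = [[-6, 28], [-2, -2]]
det(C) = (-6)·(-2) - 28·(-2) = 12 - (-56) = 68
Since det(C) ≠ 0, rank(C) = 2 and the system is completely controllable.

68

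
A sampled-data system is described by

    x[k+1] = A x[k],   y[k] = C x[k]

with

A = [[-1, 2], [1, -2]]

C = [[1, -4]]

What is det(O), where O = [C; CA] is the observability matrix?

-10

CA = [[-5, 10]]
Observability matrix O = [C; CA] = [[1, -4], [-5, 10]]
det(O) = 1·10 - (-4)·(-5) = 10 - 20 = -10
Since det(O) ≠ 0, rank(O) = 2 and the system is completely observable.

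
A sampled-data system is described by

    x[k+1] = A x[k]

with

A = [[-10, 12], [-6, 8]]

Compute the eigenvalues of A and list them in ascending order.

det(zI - A) = z^2 - (tr A)z + det A, with tr A = (-10) + 8 = -2 and det A = (-10)·8 - 12·(-6) = -80 - (-72) = -8.
So p(z) = det(zI - A) = z^2 + 2z - 8.
Factor z^2 + 2z - 8: two numbers with sum -2 and product -8 are 2 and -4, so z^2 + 2z - 8 = (z - 2)(z + 4).
Hence p(z) = (z - 2) (z + 4), with roots -4, 2.

-4, 2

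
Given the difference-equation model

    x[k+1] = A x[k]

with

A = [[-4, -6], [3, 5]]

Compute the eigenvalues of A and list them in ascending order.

det(zI - A) = z^2 - (tr A)z + det A, with tr A = (-4) + 5 = 1 and det A = (-4)·5 - (-6)·3 = -20 - (-18) = -2.
So p(z) = det(zI - A) = z^2 - z - 2.
Factor z^2 - z - 2: two numbers with sum 1 and product -2 are 2 and -1, so z^2 - z - 2 = (z - 2)(z + 1).
Hence p(z) = (z - 2) (z + 1), with roots -1, 2.

-1, 2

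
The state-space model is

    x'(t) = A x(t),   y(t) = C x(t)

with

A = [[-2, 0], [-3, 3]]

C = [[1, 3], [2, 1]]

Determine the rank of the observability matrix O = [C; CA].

2

CA = [[-11, 9], [-7, 3]]
Observability matrix O = [C; CA] = [[1, 3], [2, 1], [-11, 9], [-7, 3]]
Take the 2×2 submatrix of O formed by rows 1, 2: [[1, 3], [2, 1]]. Its determinant is 1·1 - 3·2 = 1 - 6 = -5 ≠ 0.
So rank(O) ≥ 2; since O has 2 columns, rank(O) = 2.
rank(O) = 2 = n, so the pair (A, C) is completely observable.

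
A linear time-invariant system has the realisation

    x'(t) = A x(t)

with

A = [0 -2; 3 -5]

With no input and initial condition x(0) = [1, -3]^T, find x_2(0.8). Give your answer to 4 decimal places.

0.7285

det(sI - A) = s^2 - (tr A)s + det A, with tr A = 0 + (-5) = -5 and det A = 0·(-5) - (-2)·3 = 0 - (-6) = 6.
So p(s) = det(sI - A) = s^2 + 5s + 6.
Factor s^2 + 5s + 6: two numbers with sum -5 and product 6 are -2 and -3, so s^2 + 5s + 6 = (s + 2)(s + 3).
Hence p(s) = (s + 2) (s + 3), with roots -3, -2.
The eigenvalues -3, -2 are distinct and real, so A is diagonalisable and x(t) = e^{At} x(0) = V diag(e^{λ_i t}) V^{-1} x(0), where the columns of V are the eigenvectors.
λ = -3: A - (-3)I = [[3, -2], [3, -2]]. Row 1 gives 3·v1 + (-2)·v2 = 0, so take v_1 = [-2, -3]^T.
λ = -2: A - (-2)I = [[2, -2], [3, -3]]. Row 1 gives 2·v1 + (-2)·v2 = 0, so take v_2 = [-1, -1]^T.
V = [v_1 v_2] = [[-2, -1], [-3, -1]] has det V = -1, so V^{-1} = adj(V)/det V = [[1, -1], [-3, 2]].
Modal coordinates z(0) = V^{-1} x(0): 1·1 + (-1)·(-3) = 4; (-3)·1 + 2·(-3) = -9; so z(0) = [4, -9]^T.
x_2(t) = Σ_i (v_i)_2 · z_i(0) · e^{λ_i t} (row 2 of V times the modal terms).
x_2(0.8) = (-3)·4·e^{-3·0.8} + (-1)·(-9)·e^{-2·0.8} = (-12)·0.090718 + 9·0.201897 = 0.7285.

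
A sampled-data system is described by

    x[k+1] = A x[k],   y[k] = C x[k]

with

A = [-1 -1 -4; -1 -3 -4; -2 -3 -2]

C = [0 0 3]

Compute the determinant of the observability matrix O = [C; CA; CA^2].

-189

CA = [[-6, -9, -6]]
CA^2 = [[27, 51, 72]]
Observability matrix O = [C; CA; CA^2] = [[0, 0, 3], [-6, -9, -6], [27, 51, 72]]
Expanding along the first row, det(O) = 0·((-9)·72 - (-6)·51) - 0·((-6)·72 - (-6)·27) + 3·((-6)·51 - (-9)·27) = 0·(-342) - 0·(-270) + 3·(-63) = -189
Since det(O) ≠ 0, rank(O) = 3 and the system is completely observable.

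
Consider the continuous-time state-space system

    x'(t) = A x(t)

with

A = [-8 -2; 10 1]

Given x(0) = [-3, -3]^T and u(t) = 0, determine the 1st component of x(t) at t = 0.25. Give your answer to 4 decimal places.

det(sI - A) = s^2 - (tr A)s + det A, with tr A = (-8) + 1 = -7 and det A = (-8)·1 - (-2)·10 = -8 - (-20) = 12.
So p(s) = det(sI - A) = s^2 + 7s + 12.
Factor s^2 + 7s + 12: two numbers with sum -7 and product 12 are -3 and -4, so s^2 + 7s + 12 = (s + 3)(s + 4).
Hence p(s) = (s + 3) (s + 4), with roots -4, -3.
The eigenvalues -4, -3 are distinct and real, so A is diagonalisable and x(t) = e^{At} x(0) = V diag(e^{λ_i t}) V^{-1} x(0), where the columns of V are the eigenvectors.
λ = -4: A - (-4)I = [[-4, -2], [10, 5]]. Row 1 gives (-4)·v1 + (-2)·v2 = 0, so take v_1 = [1, -2]^T.
λ = -3: A - (-3)I = [[-5, -2], [10, 4]]. Row 1 gives (-5)·v1 + (-2)·v2 = 0, so take v_2 = [-2, 5]^T.
V = [v_1 v_2] = [[1, -2], [-2, 5]] has det V = 1, so V^{-1} = adj(V)/det V = [[5, 2], [2, 1]].
Modal coordinates z(0) = V^{-1} x(0): 5·(-3) + 2·(-3) = -21; 2·(-3) + 1·(-3) = -9; so z(0) = [-21, -9]^T.
x_1(t) = Σ_i (v_i)_1 · z_i(0) · e^{λ_i t} (row 1 of V times the modal terms).
x_1(0.25) = 1·(-21)·e^{-4·0.25} + (-2)·(-9)·e^{-3·0.25} = (-21)·0.367879 + 18·0.472367 = 0.7771.

0.7771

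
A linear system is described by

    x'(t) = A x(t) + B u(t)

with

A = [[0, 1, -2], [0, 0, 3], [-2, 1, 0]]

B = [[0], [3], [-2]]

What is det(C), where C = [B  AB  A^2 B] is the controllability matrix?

AB = [[7], [-6], [3]]
A^2B = [[-12], [9], [-20]]
Controllability matrix C = [B  AB  A^2B] = [[0, 7, -12], [3, -6, 9], [-2, 3, -20]]
Expanding along the first row, det(C) = 0·((-6)·(-20) - 9·3) - 7·(3·(-20) - 9·(-2)) + (-12)·(3·3 - (-6)·(-2)) = 0·93 - 7·(-42) + (-12)·(-3) = 330
Since det(C) ≠ 0, rank(C) = 3 and the system is completely controllable.

330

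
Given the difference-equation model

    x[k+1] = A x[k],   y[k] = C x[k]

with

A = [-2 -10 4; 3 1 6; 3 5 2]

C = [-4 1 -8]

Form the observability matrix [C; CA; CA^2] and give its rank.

2

CA = [[-13, 1, -26]]
CA^2 = [[-49, 1, -98]]
Observability matrix O = [C; CA; CA^2] = [[-4, 1, -8], [-13, 1, -26], [-49, 1, -98]]
The columns c1, c2, c3 of O are linearly dependent: -2·c1 + c3 = 0 (check each entry), so rank(O) ≤ 2.
The 2×2 minor from rows 1, 2, columns 1, 2 is (-4)·1 - 1·(-13) = -4 - (-13) = 9 ≠ 0, so rank(O) = 2.
rank(O) = 2 < n = 3, so the pair (A, C) is not completely observable.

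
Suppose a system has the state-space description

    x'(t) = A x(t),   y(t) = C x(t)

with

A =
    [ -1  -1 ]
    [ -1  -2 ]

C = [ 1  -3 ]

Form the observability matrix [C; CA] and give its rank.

2

CA = [[2, 5]]
Observability matrix O = [C; CA] = [[1, -3], [2, 5]]
det(O) = 1·5 - (-3)·2 = 5 - (-6) = 11 ≠ 0, so rank(O) = 2.
rank(O) = 2 = n, so the pair (A, C) is completely observable.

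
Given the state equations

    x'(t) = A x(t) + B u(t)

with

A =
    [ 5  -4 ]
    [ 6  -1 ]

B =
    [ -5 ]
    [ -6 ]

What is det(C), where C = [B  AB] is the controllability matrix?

AB = [[-1], [-24]]
Controllability matrix C = [B  AB] = [[-5, -1], [-6, -24]]
det(C) = (-5)·(-24) - (-1)·(-6) = 120 - 6 = 114
Since det(C) ≠ 0, rank(C) = 2 and the system is completely controllable.

114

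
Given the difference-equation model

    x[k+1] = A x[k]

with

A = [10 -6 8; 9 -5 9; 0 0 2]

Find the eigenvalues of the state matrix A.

1, 2, 4

det(zI - A) = z^3 - (tr A)z^2 + (M11 + M22 + M33)z - det A, where Mii is the 2×2 principal minor of A obtained by deleting row i and column i.
tr A = 10 + (-5) + 2 = 7; M11 = (-5)·2 - 9·0 = -10 - 0 = -10; M22 = 10·2 - 8·0 = 20 - 0 = 20; M33 = 10·(-5) - (-6)·9 = -50 - (-54) = 4; sum of minors = 14.
det A = 10·((-5)·2 - 9·0) - (-6)·(9·2 - 9·0) + 8·(9·0 - (-5)·0) = 10·(-10) - (-6)·18 + 8·0 = 8.
So p(z) = det(zI - A) = z^3 - 7z^2 + 14z - 8.
Rational-root test: any integer root divides -8. Testing small divisors, z = 1 works: p(1) = 1 + (-7) + 14 + (-8) = 0, so (z - 1) is a factor.
Dividing, p(z) = (z - 1)(z^2 - 6z + 8).
Factor z^2 - 6z + 8: two numbers with sum 6 and product 8 are 4 and 2, so z^2 - 6z + 8 = (z - 4)(z - 2).
Hence p(z) = (z - 4) (z - 2) (z - 1), with roots 1, 2, 4.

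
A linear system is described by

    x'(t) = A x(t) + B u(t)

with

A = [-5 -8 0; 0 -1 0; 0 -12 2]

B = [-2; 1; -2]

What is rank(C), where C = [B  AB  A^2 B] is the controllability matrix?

AB = [[2], [-1], [-16]]
A^2B = [[-2], [1], [-20]]
Controllability matrix C = [B  AB  A^2B] = [[-2, 2, -2], [1, -1, 1], [-2, -16, -20]]
The rows r1, r2, r3 of C are linearly dependent: r1 + 2·r2 = 0 (check each entry), so rank(C) ≤ 2.
The 2×2 minor from rows 1, 3, columns 1, 2 is (-2)·(-16) - 2·(-2) = 32 - (-4) = 36 ≠ 0, so rank(C) = 2.
rank(C) = 2 < n = 3, so the pair (A, B) is not completely controllable.

2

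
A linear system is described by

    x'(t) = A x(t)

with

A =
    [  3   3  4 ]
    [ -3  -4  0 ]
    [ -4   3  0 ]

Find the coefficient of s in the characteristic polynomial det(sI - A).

13

Expand det(sI - A) for the 3×3 matrix.
p(s) = s^3 + s^2 + 13s + 100.
(Check: constant term = det(-A) = (-1)^3 det A = 100; coefficient of s^2 = -tr A = 1.)
The coefficient of s is 13.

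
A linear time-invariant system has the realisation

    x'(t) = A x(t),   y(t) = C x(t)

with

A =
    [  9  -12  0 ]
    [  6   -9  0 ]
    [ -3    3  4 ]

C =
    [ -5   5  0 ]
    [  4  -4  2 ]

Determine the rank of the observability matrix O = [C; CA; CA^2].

CA = [[-15, 15, 0], [6, -6, 8]]
CA^2 = [[-45, 45, 0], [-6, 6, 32]]
Observability matrix O = [C; CA; CA^2] = [[-5, 5, 0], [4, -4, 2], [-15, 15, 0], [6, -6, 8], [-45, 45, 0], [-6, 6, 32]]
The columns c1, c2, c3 of O are linearly dependent: c1 + c2 = 0 (check each entry), so rank(O) ≤ 2.
The 2×2 minor from rows 1, 2, columns 1, 3 is (-5)·2 - 0·4 = -10 - 0 = -10 ≠ 0, so rank(O) = 2.
rank(O) = 2 < n = 3, so the pair (A, C) is not completely observable.

2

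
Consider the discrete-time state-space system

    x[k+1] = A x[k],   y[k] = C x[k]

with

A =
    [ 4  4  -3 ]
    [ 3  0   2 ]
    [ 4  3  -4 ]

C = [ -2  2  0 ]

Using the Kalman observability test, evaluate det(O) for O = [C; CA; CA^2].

-400

CA = [[-2, -8, 10]]
CA^2 = [[8, 22, -50]]
Observability matrix O = [C; CA; CA^2] = [[-2, 2, 0], [-2, -8, 10], [8, 22, -50]]
Expanding along the first row, det(O) = (-2)·((-8)·(-50) - 10·22) - 2·((-2)·(-50) - 10·8) + 0·((-2)·22 - (-8)·8) = (-2)·180 - 2·20 + 0·20 = -400
Since det(O) ≠ 0, rank(O) = 3 and the system is completely observable.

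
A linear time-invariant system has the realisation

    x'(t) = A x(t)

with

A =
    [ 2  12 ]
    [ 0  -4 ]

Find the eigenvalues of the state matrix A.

det(sI - A) = s^2 - (tr A)s + det A, with tr A = 2 + (-4) = -2 and det A = 2·(-4) - 12·0 = -8 - 0 = -8.
So p(s) = det(sI - A) = s^2 + 2s - 8.
Factor s^2 + 2s - 8: two numbers with sum -2 and product -8 are 2 and -4, so s^2 + 2s - 8 = (s - 2)(s + 4).
Hence p(s) = (s - 2) (s + 4), with roots -4, 2.
At least one eigenvalue has non-negative real part, so the system is not asymptotically stable.

-4, 2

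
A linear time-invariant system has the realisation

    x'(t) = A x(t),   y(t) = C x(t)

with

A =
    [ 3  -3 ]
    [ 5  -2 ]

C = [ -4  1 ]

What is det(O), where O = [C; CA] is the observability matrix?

CA = [[-7, 10]]
Observability matrix O = [C; CA] = [[-4, 1], [-7, 10]]
det(O) = (-4)·10 - 1·(-7) = -40 - (-7) = -33
Since det(O) ≠ 0, rank(O) = 2 and the system is completely observable.

-33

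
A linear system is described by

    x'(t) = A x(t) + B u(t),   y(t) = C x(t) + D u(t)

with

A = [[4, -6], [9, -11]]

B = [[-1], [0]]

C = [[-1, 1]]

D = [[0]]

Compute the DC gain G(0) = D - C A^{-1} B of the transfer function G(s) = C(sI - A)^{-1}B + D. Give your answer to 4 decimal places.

G(0) = C(-A)^{-1}B + D = -C A^{-1} B + D.
det A = 10, so A^{-1} = (1/10)·adj(A) = [[-11/10, 3/5], [-9/10, 2/5]]
A^{-1} B = [11/10, 9/10]^T
C A^{-1} B = -1/5
G(0) = D - C A^{-1} B = 0 - (-1/5) = 1/5 ≈ 0.2000

0.2000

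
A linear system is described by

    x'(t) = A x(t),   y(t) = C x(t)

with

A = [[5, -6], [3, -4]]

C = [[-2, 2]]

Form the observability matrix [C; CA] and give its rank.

CA = [[-4, 4]]
Observability matrix O = [C; CA] = [[-2, 2], [-4, 4]]
Every row of O is a scalar multiple of row 1 = [-2, 2] (multipliers 1, 2), so the rows span a one-dimensional space.
O ≠ 0, hence rank(O) = 1.
rank(O) = 1 < n = 2, so the pair (A, C) is not completely observable.

1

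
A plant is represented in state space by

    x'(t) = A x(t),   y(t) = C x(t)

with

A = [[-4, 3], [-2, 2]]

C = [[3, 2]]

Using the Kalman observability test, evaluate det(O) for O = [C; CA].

CA = [[-16, 13]]
Observability matrix O = [C; CA] = [[3, 2], [-16, 13]]
det(O) = 3·13 - 2·(-16) = 39 - (-32) = 71
Since det(O) ≠ 0, rank(O) = 2 and the system is completely observable.

71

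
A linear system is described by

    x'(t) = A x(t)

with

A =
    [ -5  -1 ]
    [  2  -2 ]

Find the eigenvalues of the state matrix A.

-4, -3

det(sI - A) = s^2 - (tr A)s + det A, with tr A = (-5) + (-2) = -7 and det A = (-5)·(-2) - (-1)·2 = 10 - (-2) = 12.
So p(s) = det(sI - A) = s^2 + 7s + 12.
Factor s^2 + 7s + 12: two numbers with sum -7 and product 12 are -3 and -4, so s^2 + 7s + 12 = (s + 3)(s + 4).
Hence p(s) = (s + 3) (s + 4), with roots -4, -3.
All eigenvalues have negative real part, so the system is asymptotically stable.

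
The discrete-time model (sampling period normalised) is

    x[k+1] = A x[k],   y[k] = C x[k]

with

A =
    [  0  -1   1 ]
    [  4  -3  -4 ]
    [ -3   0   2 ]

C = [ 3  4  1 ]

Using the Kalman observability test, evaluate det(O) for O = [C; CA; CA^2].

-2692

CA = [[13, -15, -11]]
CA^2 = [[-27, 32, 51]]
Observability matrix O = [C; CA; CA^2] = [[3, 4, 1], [13, -15, -11], [-27, 32, 51]]
Expanding along the first row, det(O) = 3·((-15)·51 - (-11)·32) - 4·(13·51 - (-11)·(-27)) + 1·(13·32 - (-15)·(-27)) = 3·(-413) - 4·366 + 1·11 = -2692
Since det(O) ≠ 0, rank(O) = 3 and the system is completely observable.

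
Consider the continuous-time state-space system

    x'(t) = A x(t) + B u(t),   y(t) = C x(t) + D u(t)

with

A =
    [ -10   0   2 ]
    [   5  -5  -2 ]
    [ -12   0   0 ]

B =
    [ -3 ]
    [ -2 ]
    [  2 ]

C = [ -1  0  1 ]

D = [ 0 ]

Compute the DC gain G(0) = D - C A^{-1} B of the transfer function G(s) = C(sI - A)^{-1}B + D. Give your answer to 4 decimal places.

2.1667

G(0) = C(-A)^{-1}B + D = -C A^{-1} B + D.
det A = -120, so A^{-1} = (1/-120)·adj(A) = [[0, 0, -1/12], [-1/5, -1/5, 1/12], [1/2, 0, -5/12]]
A^{-1} B = [-1/6, 7/6, -7/3]^T
C A^{-1} B = -13/6
G(0) = D - C A^{-1} B = 0 - (-13/6) = 13/6 ≈ 2.1667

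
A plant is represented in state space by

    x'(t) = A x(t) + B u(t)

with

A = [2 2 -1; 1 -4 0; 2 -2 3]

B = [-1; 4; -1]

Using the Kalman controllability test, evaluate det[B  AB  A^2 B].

AB = [[7], [-17], [-13]]
A^2B = [[-7], [75], [9]]
Controllability matrix C = [B  AB  A^2B] = [[-1, 7, -7], [4, -17, 75], [-1, -13, 9]]
Expanding along the first row, det(C) = (-1)·((-17)·9 - 75·(-13)) - 7·(4·9 - 75·(-1)) + (-7)·(4·(-13) - (-17)·(-1)) = (-1)·822 - 7·111 + (-7)·(-69) = -1116
Since det(C) ≠ 0, rank(C) = 3 and the system is completely controllable.

-1116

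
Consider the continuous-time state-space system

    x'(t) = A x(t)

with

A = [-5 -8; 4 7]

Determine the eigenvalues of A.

-1, 3

det(sI - A) = s^2 - (tr A)s + det A, with tr A = (-5) + 7 = 2 and det A = (-5)·7 - (-8)·4 = -35 - (-32) = -3.
So p(s) = det(sI - A) = s^2 - 2s - 3.
Factor s^2 - 2s - 3: two numbers with sum 2 and product -3 are 3 and -1, so s^2 - 2s - 3 = (s - 3)(s + 1).
Hence p(s) = (s - 3) (s + 1), with roots -1, 3.
At least one eigenvalue has non-negative real part, so the system is not asymptotically stable.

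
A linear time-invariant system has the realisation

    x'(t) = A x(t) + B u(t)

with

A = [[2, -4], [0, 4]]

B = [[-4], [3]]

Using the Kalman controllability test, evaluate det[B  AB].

AB = [[-20], [12]]
Controllability matrix C = [B  AB] = [[-4, -20], [3, 12]]
det(C) = (-4)·12 - (-20)·3 = -48 - (-60) = 12
Since det(C) ≠ 0, rank(C) = 2 and the system is completely controllable.

12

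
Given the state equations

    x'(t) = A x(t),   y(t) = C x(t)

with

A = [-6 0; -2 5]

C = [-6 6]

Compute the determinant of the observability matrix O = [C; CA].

-324

CA = [[24, 30]]
Observability matrix O = [C; CA] = [[-6, 6], [24, 30]]
det(O) = (-6)·30 - 6·24 = -180 - 144 = -324
Since det(O) ≠ 0, rank(O) = 2 and the system is completely observable.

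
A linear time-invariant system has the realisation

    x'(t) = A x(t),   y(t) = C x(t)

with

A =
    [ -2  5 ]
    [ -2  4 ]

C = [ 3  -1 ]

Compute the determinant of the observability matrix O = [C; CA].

29

CA = [[-4, 11]]
Observability matrix O = [C; CA] = [[3, -1], [-4, 11]]
det(O) = 3·11 - (-1)·(-4) = 33 - 4 = 29
Since det(O) ≠ 0, rank(O) = 2 and the system is completely observable.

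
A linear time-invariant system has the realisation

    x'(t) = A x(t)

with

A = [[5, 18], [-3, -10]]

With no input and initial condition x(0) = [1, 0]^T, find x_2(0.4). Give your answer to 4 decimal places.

-0.4684

det(sI - A) = s^2 - (tr A)s + det A, with tr A = 5 + (-10) = -5 and det A = 5·(-10) - 18·(-3) = -50 - (-54) = 4.
So p(s) = det(sI - A) = s^2 + 5s + 4.
Factor s^2 + 5s + 4: two numbers with sum -5 and product 4 are -1 and -4, so s^2 + 5s + 4 = (s + 1)(s + 4).
Hence p(s) = (s + 1) (s + 4), with roots -4, -1.
The eigenvalues -4, -1 are distinct and real, so A is diagonalisable and x(t) = e^{At} x(0) = V diag(e^{λ_i t}) V^{-1} x(0), where the columns of V are the eigenvectors.
λ = -4: A - (-4)I = [[9, 18], [-3, -6]]. Row 1 gives 9·v1 + 18·v2 = 0, so take v_1 = [-2, 1]^T.
λ = -1: A - (-1)I = [[6, 18], [-3, -9]]. Row 1 gives 6·v1 + 18·v2 = 0, so take v_2 = [-3, 1]^T.
V = [v_1 v_2] = [[-2, -3], [1, 1]] has det V = 1, so V^{-1} = adj(V)/det V = [[1, 3], [-1, -2]].
Modal coordinates z(0) = V^{-1} x(0): 1·1 + 3·0 = 1; (-1)·1 + (-2)·0 = -1; so z(0) = [1, -1]^T.
x_2(t) = Σ_i (v_i)_2 · z_i(0) · e^{λ_i t} (row 2 of V times the modal terms).
x_2(0.4) = 1·1·e^{-4·0.4} + 1·(-1)·e^{-1·0.4} = 1·0.201897 + (-1)·0.670320 = -0.4684.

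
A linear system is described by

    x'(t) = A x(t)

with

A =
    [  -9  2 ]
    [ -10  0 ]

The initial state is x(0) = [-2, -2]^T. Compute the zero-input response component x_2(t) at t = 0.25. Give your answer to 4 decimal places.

0.2407

det(sI - A) = s^2 - (tr A)s + det A, with tr A = (-9) + 0 = -9 and det A = (-9)·0 - 2·(-10) = 0 - (-20) = 20.
So p(s) = det(sI - A) = s^2 + 9s + 20.
Factor s^2 + 9s + 20: two numbers with sum -9 and product 20 are -4 and -5, so s^2 + 9s + 20 = (s + 4)(s + 5).
Hence p(s) = (s + 4) (s + 5), with roots -5, -4.
The eigenvalues -5, -4 are distinct and real, so A is diagonalisable and x(t) = e^{At} x(0) = V diag(e^{λ_i t}) V^{-1} x(0), where the columns of V are the eigenvectors.
λ = -5: A - (-5)I = [[-4, 2], [-10, 5]]. Row 1 gives (-4)·v1 + 2·v2 = 0, so take v_1 = [-1, -2]^T.
λ = -4: A - (-4)I = [[-5, 2], [-10, 4]]. Row 1 gives (-5)·v1 + 2·v2 = 0, so take v_2 = [-2, -5]^T.
V = [v_1 v_2] = [[-1, -2], [-2, -5]] has det V = 1, so V^{-1} = adj(V)/det V = [[-5, 2], [2, -1]].
Modal coordinates z(0) = V^{-1} x(0): (-5)·(-2) + 2·(-2) = 6; 2·(-2) + (-1)·(-2) = -2; so z(0) = [6, -2]^T.
x_2(t) = Σ_i (v_i)_2 · z_i(0) · e^{λ_i t} (row 2 of V times the modal terms).
x_2(0.25) = (-2)·6·e^{-5·0.25} + (-5)·(-2)·e^{-4·0.25} = (-12)·0.286505 + 10·0.367879 = 0.2407.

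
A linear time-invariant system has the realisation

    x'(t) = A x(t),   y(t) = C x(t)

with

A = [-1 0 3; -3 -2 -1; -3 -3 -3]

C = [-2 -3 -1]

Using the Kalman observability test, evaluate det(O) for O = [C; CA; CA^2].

CA = [[14, 9, 0]]
CA^2 = [[-41, -18, 33]]
Observability matrix O = [C; CA; CA^2] = [[-2, -3, -1], [14, 9, 0], [-41, -18, 33]]
Expanding along the first row, det(O) = (-2)·(9·33 - 0·(-18)) - (-3)·(14·33 - 0·(-41)) + (-1)·(14·(-18) - 9·(-41)) = (-2)·297 - (-3)·462 + (-1)·117 = 675
Since det(O) ≠ 0, rank(O) = 3 and the system is completely observable.

675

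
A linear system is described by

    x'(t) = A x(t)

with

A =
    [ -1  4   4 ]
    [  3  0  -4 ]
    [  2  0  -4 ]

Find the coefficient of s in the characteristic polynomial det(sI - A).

Expand det(sI - A) for the 3×3 matrix.
p(s) = s^3 + 5s^2 - 16s - 16.
(Check: constant term = det(-A) = (-1)^3 det A = -16; coefficient of s^2 = -tr A = 5.)
The coefficient of s is -16.

-16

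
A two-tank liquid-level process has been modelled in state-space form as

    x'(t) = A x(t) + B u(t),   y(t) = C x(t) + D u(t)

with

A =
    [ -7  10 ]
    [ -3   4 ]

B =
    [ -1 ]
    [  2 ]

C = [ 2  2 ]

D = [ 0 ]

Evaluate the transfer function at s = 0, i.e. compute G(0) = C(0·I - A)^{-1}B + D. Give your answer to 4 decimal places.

41.0000

G(0) = C(-A)^{-1}B + D = -C A^{-1} B + D.
det A = 2, so A^{-1} = (1/2)·adj(A) = [[2, -5], [3/2, -7/2]]
A^{-1} B = [-12, -17/2]^T
C A^{-1} B = -41
G(0) = D - C A^{-1} B = 0 - (-41) = 41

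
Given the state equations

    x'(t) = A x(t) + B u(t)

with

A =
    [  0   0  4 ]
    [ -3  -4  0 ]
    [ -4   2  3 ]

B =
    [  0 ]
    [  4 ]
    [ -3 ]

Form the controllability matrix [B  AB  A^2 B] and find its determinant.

4432

AB = [[-12], [-16], [-1]]
A^2B = [[-4], [100], [13]]
Controllability matrix C = [B  AB  A^2B] = [[0, -12, -4], [4, -16, 100], [-3, -1, 13]]
Expanding along the first row, det(C) = 0·((-16)·13 - 100·(-1)) - (-12)·(4·13 - 100·(-3)) + (-4)·(4·(-1) - (-16)·(-3)) = 0·(-108) - (-12)·352 + (-4)·(-52) = 4432
Since det(C) ≠ 0, rank(C) = 3 and the system is completely controllable.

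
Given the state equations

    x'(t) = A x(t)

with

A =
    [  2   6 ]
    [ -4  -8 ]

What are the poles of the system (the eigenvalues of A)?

-4, -2

det(sI - A) = s^2 - (tr A)s + det A, with tr A = 2 + (-8) = -6 and det A = 2·(-8) - 6·(-4) = -16 - (-24) = 8.
So p(s) = det(sI - A) = s^2 + 6s + 8.
Factor s^2 + 6s + 8: two numbers with sum -6 and product 8 are -2 and -4, so s^2 + 6s + 8 = (s + 2)(s + 4).
Hence p(s) = (s + 2) (s + 4), with roots -4, -2.
All eigenvalues have negative real part, so the system is asymptotically stable.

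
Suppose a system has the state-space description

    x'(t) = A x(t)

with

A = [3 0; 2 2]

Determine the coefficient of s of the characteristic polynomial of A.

For a 2×2 matrix, det(sI - A) = s^2 - (tr A)s + det A.
tr A = 5, det A = 6.
So p(s) = s^2 - 5s + 6.
The coefficient of s is -5.

-5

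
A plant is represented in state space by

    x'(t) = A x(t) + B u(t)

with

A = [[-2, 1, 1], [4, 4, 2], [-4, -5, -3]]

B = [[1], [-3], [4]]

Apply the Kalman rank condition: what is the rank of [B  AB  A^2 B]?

AB = [[-1], [0], [-1]]
A^2B = [[1], [-6], [7]]
Controllability matrix C = [B  AB  A^2B] = [[1, -1, 1], [-3, 0, -6], [4, -1, 7]]
The rows r1, r2, r3 of C are linearly dependent: -r1 + r2 + r3 = 0 (check each entry), so rank(C) ≤ 2.
The 2×2 minor from rows 1, 2, columns 1, 2 is 1·0 - (-1)·(-3) = 0 - 3 = -3 ≠ 0, so rank(C) = 2.
rank(C) = 2 < n = 3, so the pair (A, B) is not completely controllable.

2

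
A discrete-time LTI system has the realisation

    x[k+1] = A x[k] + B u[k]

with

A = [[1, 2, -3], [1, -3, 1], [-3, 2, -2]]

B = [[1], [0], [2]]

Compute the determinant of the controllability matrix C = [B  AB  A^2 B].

36

AB = [[-5], [3], [-7]]
A^2B = [[22], [-21], [35]]
Controllability matrix C = [B  AB  A^2B] = [[1, -5, 22], [0, 3, -21], [2, -7, 35]]
Expanding along the first row, det(C) = 1·(3·35 - (-21)·(-7)) - (-5)·(0·35 - (-21)·2) + 22·(0·(-7) - 3·2) = 1·(-42) - (-5)·42 + 22·(-6) = 36
Since det(C) ≠ 0, rank(C) = 3 and the system is completely controllable.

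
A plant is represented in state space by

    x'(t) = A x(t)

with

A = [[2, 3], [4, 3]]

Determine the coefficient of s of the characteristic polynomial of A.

For a 2×2 matrix, det(sI - A) = s^2 - (tr A)s + det A.
tr A = 5, det A = -6.
So p(s) = s^2 - 5s - 6.
The coefficient of s is -5.

-5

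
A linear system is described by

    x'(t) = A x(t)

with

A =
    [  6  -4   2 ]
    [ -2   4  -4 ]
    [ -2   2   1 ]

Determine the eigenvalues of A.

det(sI - A) = s^3 - (tr A)s^2 + (M11 + M22 + M33)s - det A, where Mii is the 2×2 principal minor of A obtained by deleting row i and column i.
tr A = 6 + 4 + 1 = 11; M11 = 4·1 - (-4)·2 = 4 - (-8) = 12; M22 = 6·1 - 2·(-2) = 6 - (-4) = 10; M33 = 6·4 - (-4)·(-2) = 24 - 8 = 16; sum of minors = 38.
det A = 6·(4·1 - (-4)·2) - (-4)·((-2)·1 - (-4)·(-2)) + 2·((-2)·2 - 4·(-2)) = 6·12 - (-4)·(-10) + 2·4 = 40.
So p(s) = det(sI - A) = s^3 - 11s^2 + 38s - 40.
Rational-root test: any integer root divides -40. Testing small divisors, s = 2 works: p(2) = 8 + (-44) + 76 + (-40) = 0, so (s - 2) is a factor.
Dividing, p(s) = (s - 2)(s^2 - 9s + 20).
Factor s^2 - 9s + 20: two numbers with sum 9 and product 20 are 5 and 4, so s^2 - 9s + 20 = (s - 5)(s - 4).
Hence p(s) = (s - 5) (s - 4) (s - 2), with roots 2, 4, 5.
At least one eigenvalue has non-negative real part, so the system is not asymptotically stable.

2, 4, 5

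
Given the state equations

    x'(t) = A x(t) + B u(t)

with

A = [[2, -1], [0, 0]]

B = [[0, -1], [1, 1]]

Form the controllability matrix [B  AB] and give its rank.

AB = [[-1, -3], [0, 0]]
Controllability matrix C = [B  AB] = [[0, -1, -1, -3], [1, 1, 0, 0]]
Take the 2×2 submatrix of C formed by columns 1, 2: [[0, -1], [1, 1]]. Its determinant is 0·1 - (-1)·1 = 0 - (-1) = 1 ≠ 0.
So rank(C) ≥ 2; since C has 2 rows, rank(C) = 2.
rank(C) = 2 = n, so the pair (A, B) is completely controllable.

2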